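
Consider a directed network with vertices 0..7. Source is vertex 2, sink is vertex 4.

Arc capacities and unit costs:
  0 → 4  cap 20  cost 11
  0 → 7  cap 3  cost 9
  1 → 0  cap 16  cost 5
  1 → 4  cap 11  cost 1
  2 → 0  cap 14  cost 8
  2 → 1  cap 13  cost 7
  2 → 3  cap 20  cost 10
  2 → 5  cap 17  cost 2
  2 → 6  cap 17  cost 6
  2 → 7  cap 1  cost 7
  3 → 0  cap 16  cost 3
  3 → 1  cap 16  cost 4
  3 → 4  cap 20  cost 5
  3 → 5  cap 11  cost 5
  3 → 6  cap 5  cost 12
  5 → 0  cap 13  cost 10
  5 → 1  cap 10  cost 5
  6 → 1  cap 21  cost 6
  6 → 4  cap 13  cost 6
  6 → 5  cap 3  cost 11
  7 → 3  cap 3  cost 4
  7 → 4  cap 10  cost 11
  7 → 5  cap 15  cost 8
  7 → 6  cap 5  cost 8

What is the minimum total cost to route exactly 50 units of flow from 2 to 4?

Minimum cost for 50 units: 657

shortest-cost path #1: 2→1→4 push 11 @ unit cost 8 (adds 88)
shortest-cost path #2: 2→6→4 push 13 @ unit cost 12 (adds 156)
shortest-cost path #3: 2→3→4 push 20 @ unit cost 15 (adds 300)
shortest-cost path #4: 2→7→4 push 1 @ unit cost 18 (adds 18)
shortest-cost path #5: 2→0→4 push 5 @ unit cost 19 (adds 95)
total cost = 657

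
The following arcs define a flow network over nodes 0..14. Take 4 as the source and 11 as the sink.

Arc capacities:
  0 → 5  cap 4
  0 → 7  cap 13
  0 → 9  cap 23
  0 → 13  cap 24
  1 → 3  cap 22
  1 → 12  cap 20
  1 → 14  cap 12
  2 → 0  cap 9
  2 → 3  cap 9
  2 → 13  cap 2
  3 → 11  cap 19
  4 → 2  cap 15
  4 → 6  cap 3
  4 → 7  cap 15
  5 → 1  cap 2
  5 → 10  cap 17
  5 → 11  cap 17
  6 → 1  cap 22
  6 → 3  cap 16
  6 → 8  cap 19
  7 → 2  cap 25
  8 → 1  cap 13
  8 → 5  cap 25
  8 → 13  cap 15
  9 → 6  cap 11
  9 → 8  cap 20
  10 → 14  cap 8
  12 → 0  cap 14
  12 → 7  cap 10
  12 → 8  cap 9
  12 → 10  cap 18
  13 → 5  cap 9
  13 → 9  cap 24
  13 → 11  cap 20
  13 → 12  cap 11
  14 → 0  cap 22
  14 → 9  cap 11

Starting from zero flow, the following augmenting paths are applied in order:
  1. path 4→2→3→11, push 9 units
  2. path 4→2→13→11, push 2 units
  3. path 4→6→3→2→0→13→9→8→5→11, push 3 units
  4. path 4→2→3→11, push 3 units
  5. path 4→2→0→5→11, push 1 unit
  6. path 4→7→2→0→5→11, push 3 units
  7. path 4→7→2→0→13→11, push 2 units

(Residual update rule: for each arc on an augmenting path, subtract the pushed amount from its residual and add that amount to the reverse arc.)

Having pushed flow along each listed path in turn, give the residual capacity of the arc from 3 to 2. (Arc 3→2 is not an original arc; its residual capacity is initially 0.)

Residual capacity of (3,2): 9

after path 1 (4→2→3→11, push 9): res(3,2)=9
after path 2 (4→2→13→11, push 2): res(3,2)=9
after path 3 (4→6→3→2→0→13→9→8→5→11, push 3): res(3,2)=6
after path 4 (4→2→3→11, push 3): res(3,2)=9
after path 5 (4→2→0→5→11, push 1): res(3,2)=9
after path 6 (4→7→2→0→5→11, push 3): res(3,2)=9
after path 7 (4→7→2→0→13→11, push 2): res(3,2)=9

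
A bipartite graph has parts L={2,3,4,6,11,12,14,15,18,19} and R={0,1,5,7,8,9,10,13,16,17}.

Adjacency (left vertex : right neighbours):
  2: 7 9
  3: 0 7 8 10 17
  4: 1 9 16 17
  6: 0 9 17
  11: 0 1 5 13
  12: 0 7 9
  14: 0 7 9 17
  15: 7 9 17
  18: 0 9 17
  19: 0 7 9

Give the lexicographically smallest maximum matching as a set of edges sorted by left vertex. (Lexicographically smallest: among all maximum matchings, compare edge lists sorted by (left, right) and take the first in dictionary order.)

Lex-smallest maximum matching: {(2,7), (3,8), (4,1), (6,0), (11,5), (12,9), (14,17)}

|M| = 7 (so the lex-smallest maximum matching has 7 edges)
process left vertices in ascending order; for each, take the smallest-labelled available neighbour that still permits 7 edges overall, or leave it unmatched if none does
lex-smallest matching: {2-7, 3-8, 4-1, 6-0, 11-5, 12-9, 14-17}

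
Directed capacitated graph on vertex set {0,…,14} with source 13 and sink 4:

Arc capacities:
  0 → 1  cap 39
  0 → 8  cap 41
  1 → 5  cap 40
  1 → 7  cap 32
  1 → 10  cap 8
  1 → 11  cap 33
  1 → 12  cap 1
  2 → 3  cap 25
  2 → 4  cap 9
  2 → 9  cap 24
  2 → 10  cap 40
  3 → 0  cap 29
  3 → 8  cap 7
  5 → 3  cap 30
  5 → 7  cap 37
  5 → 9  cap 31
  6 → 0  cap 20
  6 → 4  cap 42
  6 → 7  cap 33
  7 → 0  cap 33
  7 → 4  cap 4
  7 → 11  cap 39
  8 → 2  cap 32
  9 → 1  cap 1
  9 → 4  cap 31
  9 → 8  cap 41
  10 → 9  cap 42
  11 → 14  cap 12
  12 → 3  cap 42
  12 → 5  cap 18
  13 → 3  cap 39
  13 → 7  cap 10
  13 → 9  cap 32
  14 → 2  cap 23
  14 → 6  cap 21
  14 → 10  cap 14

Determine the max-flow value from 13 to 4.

Maximum flow value: 56

augment #1: 13→7→4 bottleneck 4, total now 4
augment #2: 13→9→4 bottleneck 31, total now 35
augment #3: 13→3→8→2→4 bottleneck 7, total now 42
augment #4: 13→9→8→2→4 bottleneck 1, total now 43
augment #5: 13→3→0→8→2→4 bottleneck 1, total now 44
augment #6: 13→7→11→14→6→4 bottleneck 6, total now 50
augment #7: 13→3→0→1→11→14→6→4 bottleneck 6, total now 56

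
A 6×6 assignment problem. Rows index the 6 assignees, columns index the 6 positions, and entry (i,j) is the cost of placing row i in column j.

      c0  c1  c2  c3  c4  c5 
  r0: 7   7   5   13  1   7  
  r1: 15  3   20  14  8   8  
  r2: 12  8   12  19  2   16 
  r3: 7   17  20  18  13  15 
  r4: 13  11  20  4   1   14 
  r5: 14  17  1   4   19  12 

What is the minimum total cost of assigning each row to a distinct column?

optimal assignment: row0→col5 (cost 7), row1→col1 (cost 3), row2→col4 (cost 2), row3→col0 (cost 7), row4→col3 (cost 4), row5→col2 (cost 1)
total = 7 + 3 + 2 + 7 + 4 + 1 = 24

Minimum assignment cost: 24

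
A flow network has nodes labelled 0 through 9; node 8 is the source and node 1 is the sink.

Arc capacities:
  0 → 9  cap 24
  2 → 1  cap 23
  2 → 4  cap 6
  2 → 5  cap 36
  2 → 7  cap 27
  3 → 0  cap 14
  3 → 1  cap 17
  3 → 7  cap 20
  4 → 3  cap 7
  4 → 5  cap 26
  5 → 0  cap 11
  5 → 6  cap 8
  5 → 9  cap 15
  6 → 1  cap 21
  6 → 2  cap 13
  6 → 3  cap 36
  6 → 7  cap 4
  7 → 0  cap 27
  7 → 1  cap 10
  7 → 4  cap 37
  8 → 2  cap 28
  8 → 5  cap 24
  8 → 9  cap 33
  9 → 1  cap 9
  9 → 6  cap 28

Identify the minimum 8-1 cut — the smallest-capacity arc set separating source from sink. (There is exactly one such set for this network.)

augment #1: 8→2→1 push 23
augment #2: 8→9→1 push 9
augment #3: 8→2→7→1 push 5
augment #4: 8→5→6→1 push 8
augment #5: 8→9→6→1 push 13
augment #6: 8→9→6→3→1 push 11
augment #7: 8→5→9→6→3→1 push 4
max flow = 73; residual-reachable set from 8 gives S-side
cut edges (S→T): {(5,6), (8,2), (9,1), (9,6)} total cap 73

Min-cut arcs: {(5,6), (8,2), (9,1), (9,6)} (total capacity 73)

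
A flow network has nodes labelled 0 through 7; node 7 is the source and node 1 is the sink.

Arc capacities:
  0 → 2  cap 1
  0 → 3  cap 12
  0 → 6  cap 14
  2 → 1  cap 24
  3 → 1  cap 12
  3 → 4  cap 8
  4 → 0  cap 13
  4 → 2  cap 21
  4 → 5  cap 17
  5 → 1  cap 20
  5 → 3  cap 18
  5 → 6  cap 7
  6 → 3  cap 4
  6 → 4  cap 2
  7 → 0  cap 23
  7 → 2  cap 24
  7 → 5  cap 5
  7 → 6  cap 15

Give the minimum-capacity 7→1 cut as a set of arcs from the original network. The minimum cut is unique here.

augment #1: 7→2→1 push 24
augment #2: 7→5→1 push 5
augment #3: 7→0→3→1 push 12
augment #4: 7→6→4→5→1 push 2
augment #5: 7→6→3→4→5→1 push 4
max flow = 47; residual-reachable set from 7 gives S-side
cut edges (S→T): {(0,3), (2,1), (6,3), (6,4), (7,5)} total cap 47

Min-cut arcs: {(0,3), (2,1), (6,3), (6,4), (7,5)} (total capacity 47)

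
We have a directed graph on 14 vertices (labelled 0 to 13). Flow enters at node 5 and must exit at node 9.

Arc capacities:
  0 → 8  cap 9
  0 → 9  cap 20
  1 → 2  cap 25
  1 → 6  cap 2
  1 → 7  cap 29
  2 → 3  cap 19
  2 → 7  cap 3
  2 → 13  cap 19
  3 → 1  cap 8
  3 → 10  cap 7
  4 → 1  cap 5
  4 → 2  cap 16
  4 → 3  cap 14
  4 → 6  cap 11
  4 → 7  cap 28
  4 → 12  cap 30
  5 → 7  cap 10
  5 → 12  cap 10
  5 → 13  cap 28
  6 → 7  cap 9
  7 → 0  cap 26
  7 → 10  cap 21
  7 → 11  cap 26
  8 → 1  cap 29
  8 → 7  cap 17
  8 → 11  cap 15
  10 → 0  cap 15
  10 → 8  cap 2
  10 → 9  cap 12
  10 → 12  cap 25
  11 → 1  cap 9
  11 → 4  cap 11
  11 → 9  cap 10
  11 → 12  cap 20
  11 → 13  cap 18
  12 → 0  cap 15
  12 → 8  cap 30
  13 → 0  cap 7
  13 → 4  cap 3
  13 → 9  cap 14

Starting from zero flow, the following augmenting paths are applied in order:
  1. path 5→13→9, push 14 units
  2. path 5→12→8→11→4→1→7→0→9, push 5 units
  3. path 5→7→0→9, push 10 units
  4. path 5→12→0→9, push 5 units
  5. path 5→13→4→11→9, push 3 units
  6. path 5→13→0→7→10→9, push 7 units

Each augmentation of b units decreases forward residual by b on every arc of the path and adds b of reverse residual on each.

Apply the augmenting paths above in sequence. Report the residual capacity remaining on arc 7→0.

Residual capacity of (7,0): 18

after path 1 (5→13→9, push 14): res(7,0)=26
after path 2 (5→12→8→11→4→1→7→0→9, push 5): res(7,0)=21
after path 3 (5→7→0→9, push 10): res(7,0)=11
after path 4 (5→12→0→9, push 5): res(7,0)=11
after path 5 (5→13→4→11→9, push 3): res(7,0)=11
after path 6 (5→13→0→7→10→9, push 7): res(7,0)=18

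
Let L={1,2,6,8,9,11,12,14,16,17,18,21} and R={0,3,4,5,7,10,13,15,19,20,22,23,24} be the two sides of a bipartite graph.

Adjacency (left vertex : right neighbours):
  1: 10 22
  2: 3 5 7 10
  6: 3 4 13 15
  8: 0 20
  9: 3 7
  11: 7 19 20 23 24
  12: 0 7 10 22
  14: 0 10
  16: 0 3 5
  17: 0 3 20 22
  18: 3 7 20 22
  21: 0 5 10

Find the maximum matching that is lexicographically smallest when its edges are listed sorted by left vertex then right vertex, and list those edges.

|M| = 9 (so the lex-smallest maximum matching has 9 edges)
process left vertices in ascending order; for each, take the smallest-labelled available neighbour that still permits 9 edges overall, or leave it unmatched if none does
lex-smallest matching: {1-10, 2-3, 6-4, 8-0, 9-7, 11-19, 12-22, 16-5, 17-20}

Lex-smallest maximum matching: {(1,10), (2,3), (6,4), (8,0), (9,7), (11,19), (12,22), (16,5), (17,20)}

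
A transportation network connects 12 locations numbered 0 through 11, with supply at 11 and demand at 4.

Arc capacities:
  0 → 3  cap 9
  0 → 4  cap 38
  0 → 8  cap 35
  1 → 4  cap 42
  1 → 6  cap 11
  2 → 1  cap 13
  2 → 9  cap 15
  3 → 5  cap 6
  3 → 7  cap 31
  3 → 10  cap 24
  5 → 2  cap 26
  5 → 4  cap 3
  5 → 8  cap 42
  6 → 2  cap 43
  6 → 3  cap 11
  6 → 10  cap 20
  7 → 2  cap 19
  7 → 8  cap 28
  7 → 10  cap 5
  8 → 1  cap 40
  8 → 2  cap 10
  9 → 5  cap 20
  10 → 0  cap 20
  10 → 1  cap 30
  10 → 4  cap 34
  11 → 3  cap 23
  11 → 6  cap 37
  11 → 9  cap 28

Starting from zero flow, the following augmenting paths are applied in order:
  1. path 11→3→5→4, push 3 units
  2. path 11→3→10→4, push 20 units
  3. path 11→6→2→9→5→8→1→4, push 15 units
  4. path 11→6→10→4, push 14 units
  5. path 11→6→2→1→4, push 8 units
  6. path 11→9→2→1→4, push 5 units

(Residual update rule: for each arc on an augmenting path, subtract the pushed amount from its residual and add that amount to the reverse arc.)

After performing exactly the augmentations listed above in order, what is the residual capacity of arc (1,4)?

after path 1 (11→3→5→4, push 3): res(1,4)=42
after path 2 (11→3→10→4, push 20): res(1,4)=42
after path 3 (11→6→2→9→5→8→1→4, push 15): res(1,4)=27
after path 4 (11→6→10→4, push 14): res(1,4)=27
after path 5 (11→6→2→1→4, push 8): res(1,4)=19
after path 6 (11→9→2→1→4, push 5): res(1,4)=14

Residual capacity of (1,4): 14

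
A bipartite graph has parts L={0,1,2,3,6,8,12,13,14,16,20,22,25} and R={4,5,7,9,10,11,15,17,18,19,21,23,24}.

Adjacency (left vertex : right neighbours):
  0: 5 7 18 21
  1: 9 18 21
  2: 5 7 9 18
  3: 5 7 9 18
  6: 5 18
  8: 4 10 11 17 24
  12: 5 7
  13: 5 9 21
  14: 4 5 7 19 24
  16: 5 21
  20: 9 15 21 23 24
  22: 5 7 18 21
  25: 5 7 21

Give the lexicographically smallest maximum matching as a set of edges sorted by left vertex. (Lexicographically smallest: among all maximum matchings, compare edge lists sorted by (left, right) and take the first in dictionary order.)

|M| = 8 (so the lex-smallest maximum matching has 8 edges)
process left vertices in ascending order; for each, take the smallest-labelled available neighbour that still permits 8 edges overall, or leave it unmatched if none does
lex-smallest matching: {0-5, 1-9, 2-7, 3-18, 8-4, 13-21, 14-19, 20-15}

Lex-smallest maximum matching: {(0,5), (1,9), (2,7), (3,18), (8,4), (13,21), (14,19), (20,15)}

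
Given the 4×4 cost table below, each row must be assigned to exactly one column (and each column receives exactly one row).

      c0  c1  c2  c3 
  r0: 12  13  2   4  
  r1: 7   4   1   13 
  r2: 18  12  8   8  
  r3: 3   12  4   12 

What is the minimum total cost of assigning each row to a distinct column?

Minimum assignment cost: 17

optimal assignment: row0→col2 (cost 2), row1→col1 (cost 4), row2→col3 (cost 8), row3→col0 (cost 3)
total = 2 + 4 + 8 + 3 = 17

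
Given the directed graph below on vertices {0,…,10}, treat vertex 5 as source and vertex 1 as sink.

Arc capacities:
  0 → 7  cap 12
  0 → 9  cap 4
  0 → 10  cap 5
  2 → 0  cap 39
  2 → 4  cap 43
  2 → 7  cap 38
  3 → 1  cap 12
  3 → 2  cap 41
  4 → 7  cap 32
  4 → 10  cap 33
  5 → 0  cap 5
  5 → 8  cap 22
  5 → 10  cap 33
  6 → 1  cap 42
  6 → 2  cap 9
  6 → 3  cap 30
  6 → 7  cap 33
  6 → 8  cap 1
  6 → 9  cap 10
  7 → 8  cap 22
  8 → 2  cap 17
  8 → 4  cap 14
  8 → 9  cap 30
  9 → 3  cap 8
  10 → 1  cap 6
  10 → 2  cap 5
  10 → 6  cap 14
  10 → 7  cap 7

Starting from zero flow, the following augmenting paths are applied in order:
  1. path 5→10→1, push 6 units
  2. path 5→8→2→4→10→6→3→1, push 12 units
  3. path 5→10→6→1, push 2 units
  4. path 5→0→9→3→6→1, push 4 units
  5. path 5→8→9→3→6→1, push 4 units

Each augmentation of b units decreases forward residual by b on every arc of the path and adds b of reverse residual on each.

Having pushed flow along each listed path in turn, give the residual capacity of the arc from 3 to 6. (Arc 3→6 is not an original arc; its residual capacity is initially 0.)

after path 1 (5→10→1, push 6): res(3,6)=0
after path 2 (5→8→2→4→10→6→3→1, push 12): res(3,6)=12
after path 3 (5→10→6→1, push 2): res(3,6)=12
after path 4 (5→0→9→3→6→1, push 4): res(3,6)=8
after path 5 (5→8→9→3→6→1, push 4): res(3,6)=4

Residual capacity of (3,6): 4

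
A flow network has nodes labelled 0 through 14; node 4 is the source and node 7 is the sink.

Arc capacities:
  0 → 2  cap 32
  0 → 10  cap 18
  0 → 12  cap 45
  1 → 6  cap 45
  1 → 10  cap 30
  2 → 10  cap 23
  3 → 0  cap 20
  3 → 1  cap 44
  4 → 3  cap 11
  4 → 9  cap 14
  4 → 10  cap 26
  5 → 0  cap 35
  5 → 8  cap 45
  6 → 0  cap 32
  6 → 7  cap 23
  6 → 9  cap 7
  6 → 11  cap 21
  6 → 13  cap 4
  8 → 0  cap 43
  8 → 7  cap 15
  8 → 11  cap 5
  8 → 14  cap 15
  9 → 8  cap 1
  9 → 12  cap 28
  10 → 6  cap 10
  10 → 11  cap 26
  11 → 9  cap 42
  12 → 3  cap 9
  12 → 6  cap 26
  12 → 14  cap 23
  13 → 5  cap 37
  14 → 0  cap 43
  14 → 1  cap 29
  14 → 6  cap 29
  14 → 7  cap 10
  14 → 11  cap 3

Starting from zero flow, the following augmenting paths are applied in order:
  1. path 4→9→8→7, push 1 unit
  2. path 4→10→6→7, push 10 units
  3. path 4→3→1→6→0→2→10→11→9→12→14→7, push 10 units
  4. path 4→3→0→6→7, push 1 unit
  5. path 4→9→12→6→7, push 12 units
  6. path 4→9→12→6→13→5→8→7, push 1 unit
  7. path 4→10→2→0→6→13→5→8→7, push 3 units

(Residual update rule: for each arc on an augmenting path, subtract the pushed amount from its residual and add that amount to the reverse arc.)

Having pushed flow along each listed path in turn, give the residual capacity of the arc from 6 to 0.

Residual capacity of (6,0): 26

after path 1 (4→9→8→7, push 1): res(6,0)=32
after path 2 (4→10→6→7, push 10): res(6,0)=32
after path 3 (4→3→1→6→0→2→10→11→9→12→14→7, push 10): res(6,0)=22
after path 4 (4→3→0→6→7, push 1): res(6,0)=23
after path 5 (4→9→12→6→7, push 12): res(6,0)=23
after path 6 (4→9→12→6→13→5→8→7, push 1): res(6,0)=23
after path 7 (4→10→2→0→6→13→5→8→7, push 3): res(6,0)=26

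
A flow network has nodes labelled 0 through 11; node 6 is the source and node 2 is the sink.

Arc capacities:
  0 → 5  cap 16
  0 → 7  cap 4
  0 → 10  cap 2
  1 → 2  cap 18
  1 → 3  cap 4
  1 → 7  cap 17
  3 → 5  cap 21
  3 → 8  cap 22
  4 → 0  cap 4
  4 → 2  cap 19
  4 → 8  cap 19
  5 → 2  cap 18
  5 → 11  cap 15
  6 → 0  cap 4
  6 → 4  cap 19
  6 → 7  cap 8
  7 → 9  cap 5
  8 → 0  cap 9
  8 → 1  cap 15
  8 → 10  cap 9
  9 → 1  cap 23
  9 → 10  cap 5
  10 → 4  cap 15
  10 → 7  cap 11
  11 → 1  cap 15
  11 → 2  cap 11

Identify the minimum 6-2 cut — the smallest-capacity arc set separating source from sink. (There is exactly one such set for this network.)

Min-cut arcs: {(6,0), (6,4), (7,9)} (total capacity 28)

augment #1: 6→4→2 push 19
augment #2: 6→0→5→2 push 4
augment #3: 6→7→9→1→2 push 5
max flow = 28; residual-reachable set from 6 gives S-side
cut edges (S→T): {(6,0), (6,4), (7,9)} total cap 28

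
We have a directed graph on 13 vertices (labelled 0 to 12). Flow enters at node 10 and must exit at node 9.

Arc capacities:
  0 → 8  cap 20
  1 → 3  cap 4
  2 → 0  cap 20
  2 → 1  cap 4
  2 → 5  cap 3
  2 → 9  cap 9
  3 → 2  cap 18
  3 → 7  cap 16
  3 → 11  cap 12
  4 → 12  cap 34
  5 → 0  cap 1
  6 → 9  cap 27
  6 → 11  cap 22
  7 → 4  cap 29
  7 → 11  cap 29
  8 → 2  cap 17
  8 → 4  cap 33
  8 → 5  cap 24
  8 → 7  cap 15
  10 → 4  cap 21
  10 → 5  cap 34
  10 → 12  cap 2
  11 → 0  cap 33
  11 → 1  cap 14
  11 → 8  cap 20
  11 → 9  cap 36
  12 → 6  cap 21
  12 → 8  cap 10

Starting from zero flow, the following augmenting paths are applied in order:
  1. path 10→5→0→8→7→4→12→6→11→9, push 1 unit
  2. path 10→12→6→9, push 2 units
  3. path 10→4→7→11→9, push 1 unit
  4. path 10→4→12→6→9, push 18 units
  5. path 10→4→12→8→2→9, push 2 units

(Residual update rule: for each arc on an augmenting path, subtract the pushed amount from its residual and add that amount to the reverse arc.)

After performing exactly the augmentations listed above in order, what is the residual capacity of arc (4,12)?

Residual capacity of (4,12): 13

after path 1 (10→5→0→8→7→4→12→6→11→9, push 1): res(4,12)=33
after path 2 (10→12→6→9, push 2): res(4,12)=33
after path 3 (10→4→7→11→9, push 1): res(4,12)=33
after path 4 (10→4→12→6→9, push 18): res(4,12)=15
after path 5 (10→4→12→8→2→9, push 2): res(4,12)=13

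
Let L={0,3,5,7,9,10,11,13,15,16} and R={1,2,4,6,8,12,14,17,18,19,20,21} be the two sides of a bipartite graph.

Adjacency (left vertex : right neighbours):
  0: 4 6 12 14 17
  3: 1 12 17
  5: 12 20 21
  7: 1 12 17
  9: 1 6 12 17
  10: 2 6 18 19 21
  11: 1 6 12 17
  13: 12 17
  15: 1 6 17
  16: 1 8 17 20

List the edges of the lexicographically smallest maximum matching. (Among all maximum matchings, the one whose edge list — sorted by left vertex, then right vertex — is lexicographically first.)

Lex-smallest maximum matching: {(0,4), (3,1), (5,20), (7,12), (9,6), (10,2), (11,17), (16,8)}

|M| = 8 (so the lex-smallest maximum matching has 8 edges)
process left vertices in ascending order; for each, take the smallest-labelled available neighbour that still permits 8 edges overall, or leave it unmatched if none does
lex-smallest matching: {0-4, 3-1, 5-20, 7-12, 9-6, 10-2, 11-17, 16-8}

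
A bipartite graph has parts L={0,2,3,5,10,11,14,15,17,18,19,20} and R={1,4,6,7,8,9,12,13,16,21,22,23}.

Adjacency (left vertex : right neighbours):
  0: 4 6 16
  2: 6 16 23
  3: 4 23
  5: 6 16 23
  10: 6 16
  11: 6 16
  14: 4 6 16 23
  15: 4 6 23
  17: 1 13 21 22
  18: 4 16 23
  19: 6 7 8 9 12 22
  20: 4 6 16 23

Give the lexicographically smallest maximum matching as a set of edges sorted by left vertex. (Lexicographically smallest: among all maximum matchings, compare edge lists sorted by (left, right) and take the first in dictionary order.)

Lex-smallest maximum matching: {(0,4), (2,6), (3,23), (5,16), (17,1), (19,7)}

|M| = 6 (so the lex-smallest maximum matching has 6 edges)
process left vertices in ascending order; for each, take the smallest-labelled available neighbour that still permits 6 edges overall, or leave it unmatched if none does
lex-smallest matching: {0-4, 2-6, 3-23, 5-16, 17-1, 19-7}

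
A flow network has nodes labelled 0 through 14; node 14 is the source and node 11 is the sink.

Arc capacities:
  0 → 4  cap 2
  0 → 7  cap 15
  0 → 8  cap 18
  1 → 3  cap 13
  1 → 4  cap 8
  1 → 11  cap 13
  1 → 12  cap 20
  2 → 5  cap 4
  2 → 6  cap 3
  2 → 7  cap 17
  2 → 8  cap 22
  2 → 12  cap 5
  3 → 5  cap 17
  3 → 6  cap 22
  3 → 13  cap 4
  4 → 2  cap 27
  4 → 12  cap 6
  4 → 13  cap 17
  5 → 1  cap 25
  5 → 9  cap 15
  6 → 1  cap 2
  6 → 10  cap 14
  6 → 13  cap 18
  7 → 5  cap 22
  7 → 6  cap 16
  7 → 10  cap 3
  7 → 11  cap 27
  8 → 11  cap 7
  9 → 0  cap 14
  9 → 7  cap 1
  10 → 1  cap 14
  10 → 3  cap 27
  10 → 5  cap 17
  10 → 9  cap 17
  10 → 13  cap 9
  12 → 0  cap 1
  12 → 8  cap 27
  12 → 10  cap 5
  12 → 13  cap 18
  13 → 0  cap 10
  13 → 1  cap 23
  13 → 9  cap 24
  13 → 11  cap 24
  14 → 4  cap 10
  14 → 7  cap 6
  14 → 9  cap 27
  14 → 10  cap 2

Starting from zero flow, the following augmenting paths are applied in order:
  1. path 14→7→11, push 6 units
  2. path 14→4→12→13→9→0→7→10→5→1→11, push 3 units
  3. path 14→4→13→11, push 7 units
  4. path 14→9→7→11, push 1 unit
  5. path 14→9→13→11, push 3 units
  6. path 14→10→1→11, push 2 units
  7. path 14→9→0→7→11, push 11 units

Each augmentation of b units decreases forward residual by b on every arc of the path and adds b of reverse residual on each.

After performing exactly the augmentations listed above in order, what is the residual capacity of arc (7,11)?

after path 1 (14→7→11, push 6): res(7,11)=21
after path 2 (14→4→12→13→9→0→7→10→5→1→11, push 3): res(7,11)=21
after path 3 (14→4→13→11, push 7): res(7,11)=21
after path 4 (14→9→7→11, push 1): res(7,11)=20
after path 5 (14→9→13→11, push 3): res(7,11)=20
after path 6 (14→10→1→11, push 2): res(7,11)=20
after path 7 (14→9→0→7→11, push 11): res(7,11)=9

Residual capacity of (7,11): 9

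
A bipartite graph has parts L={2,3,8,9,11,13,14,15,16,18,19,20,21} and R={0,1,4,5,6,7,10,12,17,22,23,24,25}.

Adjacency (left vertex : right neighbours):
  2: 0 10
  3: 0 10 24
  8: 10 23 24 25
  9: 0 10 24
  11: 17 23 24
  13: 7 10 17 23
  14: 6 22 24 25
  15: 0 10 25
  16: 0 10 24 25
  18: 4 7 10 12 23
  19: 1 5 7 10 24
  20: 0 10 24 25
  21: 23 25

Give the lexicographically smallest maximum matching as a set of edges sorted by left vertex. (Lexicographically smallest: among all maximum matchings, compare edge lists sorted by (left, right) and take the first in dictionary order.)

|M| = 10 (so the lex-smallest maximum matching has 10 edges)
process left vertices in ascending order; for each, take the smallest-labelled available neighbour that still permits 10 edges overall, or leave it unmatched if none does
lex-smallest matching: {2-0, 3-10, 8-23, 9-24, 11-17, 13-7, 14-6, 15-25, 18-4, 19-1}

Lex-smallest maximum matching: {(2,0), (3,10), (8,23), (9,24), (11,17), (13,7), (14,6), (15,25), (18,4), (19,1)}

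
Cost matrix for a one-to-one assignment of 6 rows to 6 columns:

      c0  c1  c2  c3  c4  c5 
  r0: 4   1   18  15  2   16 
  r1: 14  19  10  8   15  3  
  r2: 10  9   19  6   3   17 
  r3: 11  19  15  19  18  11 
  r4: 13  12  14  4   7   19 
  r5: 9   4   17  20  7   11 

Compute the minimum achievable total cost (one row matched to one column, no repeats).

optimal assignment: row0→col0 (cost 4), row1→col5 (cost 3), row2→col4 (cost 3), row3→col2 (cost 15), row4→col3 (cost 4), row5→col1 (cost 4)
total = 4 + 3 + 3 + 15 + 4 + 4 = 33

Minimum assignment cost: 33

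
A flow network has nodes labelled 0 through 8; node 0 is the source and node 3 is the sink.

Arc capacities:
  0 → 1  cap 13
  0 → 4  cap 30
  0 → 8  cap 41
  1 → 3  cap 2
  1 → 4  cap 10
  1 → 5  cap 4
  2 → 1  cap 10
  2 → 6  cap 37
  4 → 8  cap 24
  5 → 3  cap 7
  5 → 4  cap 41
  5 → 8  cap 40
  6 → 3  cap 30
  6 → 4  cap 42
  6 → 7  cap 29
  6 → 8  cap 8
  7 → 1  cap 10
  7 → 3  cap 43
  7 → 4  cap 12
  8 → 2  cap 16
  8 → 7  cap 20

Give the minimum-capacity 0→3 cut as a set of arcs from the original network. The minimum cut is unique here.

Min-cut arcs: {(1,3), (1,5), (8,2), (8,7)} (total capacity 42)

augment #1: 0→1→3 push 2
augment #2: 0→1→5→3 push 4
augment #3: 0→8→7→3 push 20
augment #4: 0→8→2→6→3 push 16
max flow = 42; residual-reachable set from 0 gives S-side
cut edges (S→T): {(1,3), (1,5), (8,2), (8,7)} total cap 42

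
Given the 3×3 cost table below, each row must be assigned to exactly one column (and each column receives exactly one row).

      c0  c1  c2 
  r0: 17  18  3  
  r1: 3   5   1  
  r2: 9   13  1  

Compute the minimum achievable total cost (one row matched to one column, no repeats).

Minimum assignment cost: 17

optimal assignment: row0→col2 (cost 3), row1→col1 (cost 5), row2→col0 (cost 9)
total = 3 + 5 + 9 = 17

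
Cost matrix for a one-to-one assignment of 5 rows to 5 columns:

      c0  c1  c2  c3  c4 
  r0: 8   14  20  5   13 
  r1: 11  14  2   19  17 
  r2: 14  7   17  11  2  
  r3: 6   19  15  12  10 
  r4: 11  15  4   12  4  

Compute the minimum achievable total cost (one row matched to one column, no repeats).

Minimum assignment cost: 24

optimal assignment: row0→col3 (cost 5), row1→col2 (cost 2), row2→col1 (cost 7), row3→col0 (cost 6), row4→col4 (cost 4)
total = 5 + 2 + 7 + 6 + 4 = 24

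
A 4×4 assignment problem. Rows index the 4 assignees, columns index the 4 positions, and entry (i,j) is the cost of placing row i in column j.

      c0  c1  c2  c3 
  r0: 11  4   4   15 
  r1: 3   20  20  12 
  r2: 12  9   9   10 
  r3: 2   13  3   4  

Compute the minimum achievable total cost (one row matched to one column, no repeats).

one of 3 optimal assignments: row0→col1 (cost 4), row1→col0 (cost 3), row2→col2 (cost 9), row3→col3 (cost 4)
total = 4 + 3 + 9 + 4 = 20

Minimum assignment cost: 20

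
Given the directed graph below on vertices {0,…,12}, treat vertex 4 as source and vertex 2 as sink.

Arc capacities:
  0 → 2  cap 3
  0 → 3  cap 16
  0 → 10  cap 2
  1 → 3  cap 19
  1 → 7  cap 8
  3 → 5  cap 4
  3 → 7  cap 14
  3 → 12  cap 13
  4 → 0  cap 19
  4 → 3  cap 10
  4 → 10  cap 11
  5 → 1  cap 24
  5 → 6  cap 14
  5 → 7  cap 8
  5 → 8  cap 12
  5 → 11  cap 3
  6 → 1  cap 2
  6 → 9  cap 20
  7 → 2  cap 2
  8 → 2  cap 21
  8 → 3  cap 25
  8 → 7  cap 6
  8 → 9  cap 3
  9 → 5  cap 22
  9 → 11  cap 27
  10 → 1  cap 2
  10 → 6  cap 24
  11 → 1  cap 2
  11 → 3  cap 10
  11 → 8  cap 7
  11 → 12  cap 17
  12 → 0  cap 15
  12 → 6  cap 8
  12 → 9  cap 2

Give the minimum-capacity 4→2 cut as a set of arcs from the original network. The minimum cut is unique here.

Min-cut arcs: {(0,2), (5,8), (7,2), (11,8)} (total capacity 24)

augment #1: 4→0→2 push 3
augment #2: 4→3→7→2 push 2
augment #3: 4→3→5→8→2 push 4
augment #4: 4→3→12→9→5→8→2 push 2
augment #5: 4→10→6→9→5→8→2 push 6
augment #6: 4→10→6→9→11→8→2 push 5
augment #7: 4→0→10→6→9→11→8→2 push 2
max flow = 24; residual-reachable set from 4 gives S-side
cut edges (S→T): {(0,2), (5,8), (7,2), (11,8)} total cap 24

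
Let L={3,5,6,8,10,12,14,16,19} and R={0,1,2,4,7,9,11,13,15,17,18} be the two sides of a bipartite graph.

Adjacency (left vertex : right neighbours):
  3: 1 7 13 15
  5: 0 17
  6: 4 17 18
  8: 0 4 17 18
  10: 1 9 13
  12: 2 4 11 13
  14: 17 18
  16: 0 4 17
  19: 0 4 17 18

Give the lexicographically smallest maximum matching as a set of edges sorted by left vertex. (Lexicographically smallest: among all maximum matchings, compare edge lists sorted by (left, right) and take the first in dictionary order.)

|M| = 7 (so the lex-smallest maximum matching has 7 edges)
process left vertices in ascending order; for each, take the smallest-labelled available neighbour that still permits 7 edges overall, or leave it unmatched if none does
lex-smallest matching: {3-1, 5-0, 6-4, 8-17, 10-9, 12-2, 14-18}

Lex-smallest maximum matching: {(3,1), (5,0), (6,4), (8,17), (10,9), (12,2), (14,18)}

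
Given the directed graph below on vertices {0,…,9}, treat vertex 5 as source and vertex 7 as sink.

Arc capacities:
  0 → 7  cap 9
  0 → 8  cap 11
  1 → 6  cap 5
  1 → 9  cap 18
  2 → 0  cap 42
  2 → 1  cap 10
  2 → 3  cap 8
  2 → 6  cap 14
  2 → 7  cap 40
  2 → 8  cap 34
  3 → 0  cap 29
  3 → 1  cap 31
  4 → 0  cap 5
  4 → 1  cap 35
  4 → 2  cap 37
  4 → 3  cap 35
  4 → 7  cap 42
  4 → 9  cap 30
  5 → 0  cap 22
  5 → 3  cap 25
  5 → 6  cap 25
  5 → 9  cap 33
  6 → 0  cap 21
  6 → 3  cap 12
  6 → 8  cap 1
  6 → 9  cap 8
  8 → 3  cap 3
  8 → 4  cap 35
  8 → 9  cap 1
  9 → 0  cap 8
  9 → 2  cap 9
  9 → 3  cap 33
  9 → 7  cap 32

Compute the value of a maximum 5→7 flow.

augment #1: 5→0→7 bottleneck 9, total now 9
augment #2: 5→9→7 bottleneck 32, total now 41
augment #3: 5→9→2→7 bottleneck 1, total now 42
augment #4: 5→0→8→4→7 bottleneck 11, total now 53
augment #5: 5→6→8→4→7 bottleneck 1, total now 54
augment #6: 5→6→9→2→7 bottleneck 8, total now 62

Maximum flow value: 62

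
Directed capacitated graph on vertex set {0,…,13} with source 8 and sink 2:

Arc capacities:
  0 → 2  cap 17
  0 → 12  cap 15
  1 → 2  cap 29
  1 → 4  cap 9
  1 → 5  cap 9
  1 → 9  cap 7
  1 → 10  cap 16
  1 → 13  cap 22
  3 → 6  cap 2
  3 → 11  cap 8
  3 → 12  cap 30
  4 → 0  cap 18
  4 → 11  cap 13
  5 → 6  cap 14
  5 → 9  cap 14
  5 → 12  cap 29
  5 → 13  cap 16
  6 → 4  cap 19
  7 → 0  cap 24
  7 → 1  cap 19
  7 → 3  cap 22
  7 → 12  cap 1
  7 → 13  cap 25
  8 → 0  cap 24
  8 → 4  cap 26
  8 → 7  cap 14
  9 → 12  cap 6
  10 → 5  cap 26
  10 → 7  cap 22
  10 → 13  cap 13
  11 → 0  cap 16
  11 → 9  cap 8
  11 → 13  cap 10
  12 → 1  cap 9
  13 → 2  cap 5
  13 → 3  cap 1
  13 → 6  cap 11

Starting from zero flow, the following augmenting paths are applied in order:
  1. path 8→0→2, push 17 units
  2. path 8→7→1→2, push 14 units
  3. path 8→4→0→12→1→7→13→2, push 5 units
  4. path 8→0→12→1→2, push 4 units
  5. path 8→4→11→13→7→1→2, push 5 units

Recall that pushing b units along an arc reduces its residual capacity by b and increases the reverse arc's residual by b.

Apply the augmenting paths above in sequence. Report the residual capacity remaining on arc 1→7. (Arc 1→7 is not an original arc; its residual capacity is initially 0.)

Residual capacity of (1,7): 14

after path 1 (8→0→2, push 17): res(1,7)=0
after path 2 (8→7→1→2, push 14): res(1,7)=14
after path 3 (8→4→0→12→1→7→13→2, push 5): res(1,7)=9
after path 4 (8→0→12→1→2, push 4): res(1,7)=9
after path 5 (8→4→11→13→7→1→2, push 5): res(1,7)=14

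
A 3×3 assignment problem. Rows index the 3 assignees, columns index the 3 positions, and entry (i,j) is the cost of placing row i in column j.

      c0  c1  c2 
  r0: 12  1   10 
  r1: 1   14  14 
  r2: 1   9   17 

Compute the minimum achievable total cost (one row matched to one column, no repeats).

optimal assignment: row0→col1 (cost 1), row1→col2 (cost 14), row2→col0 (cost 1)
total = 1 + 14 + 1 = 16

Minimum assignment cost: 16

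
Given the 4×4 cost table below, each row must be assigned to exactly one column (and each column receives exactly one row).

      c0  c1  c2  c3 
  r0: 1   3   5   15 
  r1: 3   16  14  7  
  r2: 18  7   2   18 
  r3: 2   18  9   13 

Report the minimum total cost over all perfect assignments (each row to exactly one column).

optimal assignment: row0→col1 (cost 3), row1→col3 (cost 7), row2→col2 (cost 2), row3→col0 (cost 2)
total = 3 + 7 + 2 + 2 = 14

Minimum assignment cost: 14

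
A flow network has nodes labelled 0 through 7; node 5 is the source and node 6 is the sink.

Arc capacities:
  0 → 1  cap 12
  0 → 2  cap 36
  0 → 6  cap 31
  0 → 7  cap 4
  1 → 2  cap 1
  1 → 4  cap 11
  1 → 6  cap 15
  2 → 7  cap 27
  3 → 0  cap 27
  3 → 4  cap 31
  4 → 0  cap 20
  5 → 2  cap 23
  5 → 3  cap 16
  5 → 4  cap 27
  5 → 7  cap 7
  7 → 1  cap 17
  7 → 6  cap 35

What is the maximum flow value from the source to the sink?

augment #1: 5→7→6 bottleneck 7, total now 7
augment #2: 5→2→7→6 bottleneck 23, total now 30
augment #3: 5→3→0→6 bottleneck 16, total now 46
augment #4: 5→4→0→6 bottleneck 15, total now 61
augment #5: 5→4→0→1→6 bottleneck 5, total now 66

Maximum flow value: 66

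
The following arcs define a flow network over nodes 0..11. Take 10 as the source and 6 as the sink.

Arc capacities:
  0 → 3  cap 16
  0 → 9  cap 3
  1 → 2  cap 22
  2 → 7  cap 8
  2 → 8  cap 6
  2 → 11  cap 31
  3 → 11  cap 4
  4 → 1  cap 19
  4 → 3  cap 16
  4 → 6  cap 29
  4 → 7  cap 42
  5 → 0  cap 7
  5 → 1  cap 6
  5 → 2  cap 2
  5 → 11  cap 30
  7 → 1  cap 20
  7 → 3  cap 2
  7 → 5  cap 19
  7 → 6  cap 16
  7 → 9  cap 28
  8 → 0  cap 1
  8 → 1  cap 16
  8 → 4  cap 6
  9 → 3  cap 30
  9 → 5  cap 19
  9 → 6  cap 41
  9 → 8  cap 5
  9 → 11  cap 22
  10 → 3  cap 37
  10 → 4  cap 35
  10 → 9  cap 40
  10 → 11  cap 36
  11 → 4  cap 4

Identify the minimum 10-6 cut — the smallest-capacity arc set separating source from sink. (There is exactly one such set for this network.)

augment #1: 10→4→6 push 29
augment #2: 10→9→6 push 40
augment #3: 10→4→7→6 push 6
augment #4: 10→11→4→7→6 push 4
max flow = 79; residual-reachable set from 10 gives S-side
cut edges (S→T): {(10,4), (10,9), (11,4)} total cap 79

Min-cut arcs: {(10,4), (10,9), (11,4)} (total capacity 79)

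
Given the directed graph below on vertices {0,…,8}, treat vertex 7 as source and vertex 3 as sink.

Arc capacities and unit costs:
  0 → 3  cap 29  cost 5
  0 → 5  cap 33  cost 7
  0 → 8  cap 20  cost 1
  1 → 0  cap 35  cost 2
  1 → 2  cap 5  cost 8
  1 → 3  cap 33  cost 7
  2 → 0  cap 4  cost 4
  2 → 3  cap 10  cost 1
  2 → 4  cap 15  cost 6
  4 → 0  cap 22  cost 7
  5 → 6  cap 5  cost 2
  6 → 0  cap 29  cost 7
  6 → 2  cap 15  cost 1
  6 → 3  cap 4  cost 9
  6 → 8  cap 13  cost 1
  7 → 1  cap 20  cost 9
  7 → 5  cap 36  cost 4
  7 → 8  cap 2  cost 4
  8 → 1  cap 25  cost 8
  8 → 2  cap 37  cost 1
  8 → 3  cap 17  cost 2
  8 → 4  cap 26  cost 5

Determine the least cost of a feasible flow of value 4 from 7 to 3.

Minimum cost for 4 units: 28

shortest-cost path #1: 7→8→3 push 2 @ unit cost 6 (adds 12)
shortest-cost path #2: 7→5→6→2→3 push 2 @ unit cost 8 (adds 16)
total cost = 28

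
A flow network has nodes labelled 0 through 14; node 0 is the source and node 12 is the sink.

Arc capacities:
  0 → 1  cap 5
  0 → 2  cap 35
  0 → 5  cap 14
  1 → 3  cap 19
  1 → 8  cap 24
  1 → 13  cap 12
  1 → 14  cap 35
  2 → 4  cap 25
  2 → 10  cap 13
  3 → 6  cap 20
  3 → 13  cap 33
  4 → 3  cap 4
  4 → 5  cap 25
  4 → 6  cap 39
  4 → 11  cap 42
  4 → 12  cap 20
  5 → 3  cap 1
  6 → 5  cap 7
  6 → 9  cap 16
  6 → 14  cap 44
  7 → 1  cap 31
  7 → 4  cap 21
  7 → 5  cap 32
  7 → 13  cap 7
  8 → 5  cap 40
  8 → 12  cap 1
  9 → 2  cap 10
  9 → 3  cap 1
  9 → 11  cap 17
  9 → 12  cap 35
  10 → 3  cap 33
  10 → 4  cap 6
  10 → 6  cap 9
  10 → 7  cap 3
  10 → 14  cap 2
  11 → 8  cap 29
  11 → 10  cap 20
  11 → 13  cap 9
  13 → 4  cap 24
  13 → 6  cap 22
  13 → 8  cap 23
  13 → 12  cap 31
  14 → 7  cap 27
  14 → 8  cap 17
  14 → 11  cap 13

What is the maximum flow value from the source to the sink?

augment #1: 0→1→8→12 bottleneck 1, total now 1
augment #2: 0→1→13→12 bottleneck 4, total now 5
augment #3: 0→2→4→12 bottleneck 20, total now 25
augment #4: 0→5→3→13→12 bottleneck 1, total now 26
augment #5: 0→2→4→3→13→12 bottleneck 4, total now 30
augment #6: 0→2→4→6→9→12 bottleneck 1, total now 31
augment #7: 0→2→10→3→13→12 bottleneck 10, total now 41

Maximum flow value: 41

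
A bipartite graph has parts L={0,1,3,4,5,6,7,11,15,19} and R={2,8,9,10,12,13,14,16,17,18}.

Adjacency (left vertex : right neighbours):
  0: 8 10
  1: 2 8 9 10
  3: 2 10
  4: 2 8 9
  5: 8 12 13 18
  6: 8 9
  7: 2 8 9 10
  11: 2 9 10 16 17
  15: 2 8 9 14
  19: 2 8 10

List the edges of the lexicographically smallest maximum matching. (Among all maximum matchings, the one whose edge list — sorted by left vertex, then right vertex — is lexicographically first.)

|M| = 7 (so the lex-smallest maximum matching has 7 edges)
process left vertices in ascending order; for each, take the smallest-labelled available neighbour that still permits 7 edges overall, or leave it unmatched if none does
lex-smallest matching: {0-8, 1-2, 3-10, 4-9, 5-12, 11-16, 15-14}

Lex-smallest maximum matching: {(0,8), (1,2), (3,10), (4,9), (5,12), (11,16), (15,14)}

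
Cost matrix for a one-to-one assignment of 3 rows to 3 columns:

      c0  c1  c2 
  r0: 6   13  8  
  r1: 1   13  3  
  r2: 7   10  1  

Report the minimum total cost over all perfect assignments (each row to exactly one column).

optimal assignment: row0→col1 (cost 13), row1→col0 (cost 1), row2→col2 (cost 1)
total = 13 + 1 + 1 = 15

Minimum assignment cost: 15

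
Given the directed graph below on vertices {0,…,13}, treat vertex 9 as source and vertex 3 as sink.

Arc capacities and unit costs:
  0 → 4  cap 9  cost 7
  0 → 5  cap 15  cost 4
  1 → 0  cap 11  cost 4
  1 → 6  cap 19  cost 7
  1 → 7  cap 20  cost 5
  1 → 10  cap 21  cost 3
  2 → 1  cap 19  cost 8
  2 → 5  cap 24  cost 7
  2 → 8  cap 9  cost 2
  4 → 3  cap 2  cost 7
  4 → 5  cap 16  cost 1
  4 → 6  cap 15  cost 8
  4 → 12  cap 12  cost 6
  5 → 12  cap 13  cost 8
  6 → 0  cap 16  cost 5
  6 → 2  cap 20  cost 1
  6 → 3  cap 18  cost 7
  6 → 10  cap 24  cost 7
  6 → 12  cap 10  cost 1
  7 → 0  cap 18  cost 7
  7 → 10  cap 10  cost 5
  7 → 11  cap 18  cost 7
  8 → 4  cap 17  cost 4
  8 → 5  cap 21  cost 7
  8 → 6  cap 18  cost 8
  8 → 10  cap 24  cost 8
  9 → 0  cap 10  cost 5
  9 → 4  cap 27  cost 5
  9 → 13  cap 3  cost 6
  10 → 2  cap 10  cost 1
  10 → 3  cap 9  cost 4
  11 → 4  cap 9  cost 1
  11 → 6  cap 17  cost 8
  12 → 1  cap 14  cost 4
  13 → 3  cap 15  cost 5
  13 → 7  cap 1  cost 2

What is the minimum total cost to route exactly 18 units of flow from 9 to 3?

Minimum cost for 18 units: 317

shortest-cost path #1: 9→13→3 push 3 @ unit cost 11 (adds 33)
shortest-cost path #2: 9→4→3 push 2 @ unit cost 12 (adds 24)
shortest-cost path #3: 9→4→6→3 push 13 @ unit cost 20 (adds 260)
total cost = 317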